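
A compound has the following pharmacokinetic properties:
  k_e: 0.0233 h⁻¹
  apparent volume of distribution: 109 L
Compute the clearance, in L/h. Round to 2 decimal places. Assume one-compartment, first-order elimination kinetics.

2.54 L/h

CL = k × Vd = 0.0233 × 109 = 2.540 L/h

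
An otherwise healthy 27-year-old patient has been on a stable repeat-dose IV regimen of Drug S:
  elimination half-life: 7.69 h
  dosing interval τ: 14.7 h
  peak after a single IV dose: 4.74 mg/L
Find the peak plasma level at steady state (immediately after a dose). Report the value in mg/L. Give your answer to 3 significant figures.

k = ln2 / t½ = 0.693147 / 7.69 = 0.09014 h⁻¹
e^(−kτ) = e^(−0.09014 × 14.7) = 0.2658
Accumulation ratio R = 1 / (1 − e^(−kτ)) = 1 / (1 − 0.2658) = 1.362
Steady-state peak = C₀ × R = 4.74 × 1.362 = 6.456 mg/L

6.46 mg/L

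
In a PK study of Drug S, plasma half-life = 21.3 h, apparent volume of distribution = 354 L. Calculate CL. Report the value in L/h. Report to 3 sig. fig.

k = ln2 / t½ = 0.693147 / 21.3 = 0.03254 h⁻¹
CL = k × Vd = 0.03254 × 354 = 11.52 L/h

11.5 L/h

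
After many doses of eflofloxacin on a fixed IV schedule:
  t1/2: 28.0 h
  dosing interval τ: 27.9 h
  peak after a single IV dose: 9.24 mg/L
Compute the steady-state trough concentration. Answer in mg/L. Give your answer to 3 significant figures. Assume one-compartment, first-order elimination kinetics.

9.29 mg/L

k = ln2 / t½ = 0.693147 / 28.0 = 0.02476 h⁻¹
e^(−kτ) = e^(−0.02476 × 27.9) = 0.5012
Accumulation ratio R = 1 / (1 − e^(−kτ)) = 1 / (1 − 0.5012) = 2.005
Steady-state trough = C₀ × R × e^(−kτ) = 9.24 × 2.005 × 0.5012 = 9.285 mg/L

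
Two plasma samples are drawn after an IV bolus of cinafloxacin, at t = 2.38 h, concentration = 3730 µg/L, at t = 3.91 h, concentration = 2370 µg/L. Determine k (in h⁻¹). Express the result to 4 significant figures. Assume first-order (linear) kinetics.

k = ln(C₁/C₂) / (t₂ − t₁) = ln(3730/2370) / (3.91 − 2.38)
  = 0.4535 / 1.530 = 0.2964 h⁻¹

0.2964 h⁻¹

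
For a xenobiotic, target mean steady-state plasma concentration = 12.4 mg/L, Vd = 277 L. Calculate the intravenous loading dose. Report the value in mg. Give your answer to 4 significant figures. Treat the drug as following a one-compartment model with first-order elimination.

LD = Css × Vd = 12.4 × 277 = 3435 mg

3435 mg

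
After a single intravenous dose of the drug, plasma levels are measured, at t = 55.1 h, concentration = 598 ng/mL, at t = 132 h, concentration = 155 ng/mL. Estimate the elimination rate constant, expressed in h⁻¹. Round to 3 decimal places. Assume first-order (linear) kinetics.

0.018 h⁻¹

k = ln(C₁/C₂) / (t₂ − t₁) = ln(598/155) / (132 − 55.1)
  = 1.350 / 76.90 = 0.01756 h⁻¹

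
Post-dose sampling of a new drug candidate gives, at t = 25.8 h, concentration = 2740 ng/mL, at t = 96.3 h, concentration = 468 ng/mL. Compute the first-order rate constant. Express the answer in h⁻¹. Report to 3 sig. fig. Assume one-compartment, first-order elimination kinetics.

k = ln(C₁/C₂) / (t₂ − t₁) = ln(2740/468) / (96.3 − 25.8)
  = 1.767 / 70.50 = 0.02506 h⁻¹

0.0251 h⁻¹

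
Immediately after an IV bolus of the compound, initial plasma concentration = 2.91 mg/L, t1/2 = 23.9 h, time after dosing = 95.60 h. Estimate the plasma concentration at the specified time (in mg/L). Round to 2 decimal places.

k = ln2 / t½ = 0.693147 / 23.9 = 0.02900 h⁻¹
t / t½ = 95.60 / 23.9 = 4 half-lives
C = C₀ × (1/2)^4 = 2.910 × 0.06250 = 0.1819 mg/L

0.18 mg/L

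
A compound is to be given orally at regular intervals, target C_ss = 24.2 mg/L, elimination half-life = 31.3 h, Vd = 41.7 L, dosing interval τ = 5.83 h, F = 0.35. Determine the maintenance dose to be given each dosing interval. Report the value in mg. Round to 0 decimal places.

k = ln2 / t½ = 0.693147 / 31.3 = 0.02215 h⁻¹
CL = k × Vd = 0.02215 × 41.7 = 0.9237 L/h
At steady state, F × (Dose/τ) = Css × CL.
Dose = Css × CL × τ / F = 24.2 × 0.9237 × 5.83 / 0.35 = 372.3 mg

372 mg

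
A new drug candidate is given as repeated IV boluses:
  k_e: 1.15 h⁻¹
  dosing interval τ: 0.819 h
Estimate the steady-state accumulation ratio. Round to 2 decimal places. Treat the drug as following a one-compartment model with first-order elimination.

1.64

e^(−kτ) = e^(−1.150 × 0.819) = 0.3899
Accumulation ratio R = 1 / (1 − e^(−kτ)) = 1 / (1 − 0.3899) = 1.639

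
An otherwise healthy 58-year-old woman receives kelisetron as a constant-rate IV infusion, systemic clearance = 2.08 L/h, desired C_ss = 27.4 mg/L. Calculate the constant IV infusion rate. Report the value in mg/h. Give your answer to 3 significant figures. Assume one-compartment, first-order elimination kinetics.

At steady state, infusion rate R₀ = Css × CL = 27.4 × 2.080 = 56.99 mg/h

57.0 mg/h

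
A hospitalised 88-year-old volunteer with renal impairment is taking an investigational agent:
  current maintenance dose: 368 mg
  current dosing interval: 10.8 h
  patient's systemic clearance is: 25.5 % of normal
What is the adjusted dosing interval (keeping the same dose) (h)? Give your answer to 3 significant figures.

To keep the same average steady-state level, dosing rate must scale with clearance.
CL ratio = 25.5 / 100 = 0.2550
New interval (same dose) = 10.8 / 0.2550 = 42.35 h

42.4 h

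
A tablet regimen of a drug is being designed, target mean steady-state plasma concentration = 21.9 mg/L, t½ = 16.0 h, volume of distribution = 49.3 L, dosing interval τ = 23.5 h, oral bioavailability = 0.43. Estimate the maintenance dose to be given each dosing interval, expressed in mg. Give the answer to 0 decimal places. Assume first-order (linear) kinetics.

2556 mg

k = ln2 / t½ = 0.693147 / 16.0 = 0.04332 h⁻¹
CL = k × Vd = 0.04332 × 49.3 = 2.136 L/h
At steady state, F × (Dose/τ) = Css × CL.
Dose = Css × CL × τ / F = 21.9 × 2.136 × 23.5 / 0.43 = 2556 mg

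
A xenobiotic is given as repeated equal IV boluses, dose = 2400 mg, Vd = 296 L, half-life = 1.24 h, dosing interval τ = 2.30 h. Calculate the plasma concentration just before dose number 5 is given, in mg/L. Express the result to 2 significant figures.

C₀ per dose = Dose / Vd = 2400 / 296 = 8.108 mg/L
k = ln2 / t½ = 0.693147 / 1.24 = 0.5590 h⁻¹
Fraction remaining after one interval: r = e^(−kτ) = e^(−0.5590 × 2.30) = 0.2765
Before dose 5, 4 doses have been given (aged 1τ, 2τ, 3τ, 4τ).
C_trough = C₀ × (r + r² + … + r^4) = C₀ × r(1−r^4)/(1−r)
        = 8.108 × 0.2765 × (1 − 0.005845) / (1 − 0.2765) = 3.081 mg/L

3.1 mg/L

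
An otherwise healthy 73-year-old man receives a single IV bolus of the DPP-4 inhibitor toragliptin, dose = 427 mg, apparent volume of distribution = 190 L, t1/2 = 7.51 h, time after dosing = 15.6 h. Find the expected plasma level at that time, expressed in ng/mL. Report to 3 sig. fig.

C₀ = Dose / Vd = 427.0 / 190 = 2.247 mg/L
k = ln2 / t½ = 0.693147 / 7.51 = 0.09230 h⁻¹
C = C₀ · e^(−k·t) = 2.247 × e^(−0.09230 × 15.6)
  = 2.247 × 0.2370 = 0.5325 mg/L
Convert: 0.5325 mg/L × 1000 = 532.5 ng/mL

533 ng/mL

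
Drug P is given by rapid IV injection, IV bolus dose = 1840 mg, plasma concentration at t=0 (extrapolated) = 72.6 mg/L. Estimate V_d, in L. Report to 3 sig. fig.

Vd = Dose / C₀ = 1840 / 72.6 = 25.34 L

25.3 L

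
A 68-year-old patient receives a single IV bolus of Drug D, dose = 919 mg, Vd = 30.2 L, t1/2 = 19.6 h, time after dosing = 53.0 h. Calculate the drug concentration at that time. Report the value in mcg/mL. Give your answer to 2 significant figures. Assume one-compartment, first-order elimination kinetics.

C₀ = Dose / Vd = 919.0 / 30.2 = 30.43 mg/L
k = ln2 / t½ = 0.693147 / 19.6 = 0.03536 h⁻¹
C = C₀ · e^(−k·t) = 30.43 × e^(−0.03536 × 53.0)
  = 30.43 × 0.1535 = 4.671 mg/L
(4.671 mg/L = 4.671 mcg/mL)

4.7 mcg/mL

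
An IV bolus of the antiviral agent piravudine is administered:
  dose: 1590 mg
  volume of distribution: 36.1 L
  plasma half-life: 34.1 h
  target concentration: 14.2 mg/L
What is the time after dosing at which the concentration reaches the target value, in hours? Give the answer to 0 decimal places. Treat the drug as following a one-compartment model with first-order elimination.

56 h

C₀ = Dose / Vd = 1590 / 36.1 = 44.04 mg/L
k = ln2 / t½ = 0.693147 / 34.1 = 0.02033 h⁻¹
t = ln(C₀ / C) / k = ln(44.04 / 14.2) / 0.02033
  = ln(3.101) / 0.02033 = 1.132 / 0.02033 = 55.68 h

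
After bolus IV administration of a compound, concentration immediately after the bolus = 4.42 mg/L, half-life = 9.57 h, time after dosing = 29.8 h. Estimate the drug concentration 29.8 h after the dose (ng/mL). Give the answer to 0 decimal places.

k = ln2 / t½ = 0.693147 / 9.57 = 0.07243 h⁻¹
C = C₀ · e^(−k·t) = 4.420 × e^(−0.07243 × 29.8)
  = 4.420 × 0.1155 = 0.5105 mg/L
Convert: 0.5105 mg/L × 1000 = 510.5 ng/mL

511 ng/mL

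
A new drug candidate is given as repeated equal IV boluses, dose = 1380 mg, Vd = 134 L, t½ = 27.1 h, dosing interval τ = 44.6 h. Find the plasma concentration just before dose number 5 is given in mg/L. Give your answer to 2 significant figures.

C₀ per dose = Dose / Vd = 1380 / 134 = 10.30 mg/L
k = ln2 / t½ = 0.693147 / 27.1 = 0.02558 h⁻¹
Fraction remaining after one interval: r = e^(−kτ) = e^(−0.02558 × 44.6) = 0.3195
Before dose 5, 4 doses have been given (aged 1τ, 2τ, 3τ, 4τ).
C_trough = C₀ × (r + r² + … + r^4) = C₀ × r(1−r^4)/(1−r)
        = 10.30 × 0.3195 × (1 − 0.01042) / (1 − 0.3195) = 4.786 mg/L

4.8 mg/L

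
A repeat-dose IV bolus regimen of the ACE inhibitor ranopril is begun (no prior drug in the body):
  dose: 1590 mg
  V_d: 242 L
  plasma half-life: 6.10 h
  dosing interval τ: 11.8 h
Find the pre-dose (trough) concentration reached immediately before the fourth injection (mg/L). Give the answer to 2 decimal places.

C₀ per dose = Dose / Vd = 1590 / 242 = 6.570 mg/L
k = ln2 / t½ = 0.693147 / 6.10 = 0.1136 h⁻¹
Fraction remaining after one interval: r = e^(−kτ) = e^(−0.1136 × 11.8) = 0.2617
Before dose 4, 3 doses have been given (aged 1τ, 2τ, 3τ).
C_trough = C₀ × (r + r² + … + r^3) = C₀ × r(1−r^3)/(1−r)
        = 6.570 × 0.2617 × (1 − 0.01792) / (1 − 0.2617) = 2.287 mg/L

2.29 mg/L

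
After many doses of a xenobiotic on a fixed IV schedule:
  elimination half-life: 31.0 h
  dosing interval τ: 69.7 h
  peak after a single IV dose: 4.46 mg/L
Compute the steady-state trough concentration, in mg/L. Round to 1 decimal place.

1.2 mg/L

k = ln2 / t½ = 0.693147 / 31.0 = 0.02236 h⁻¹
e^(−kτ) = e^(−0.02236 × 69.7) = 0.2105
Accumulation ratio R = 1 / (1 − e^(−kτ)) = 1 / (1 − 0.2105) = 1.267
Steady-state trough = C₀ × R × e^(−kτ) = 4.46 × 1.267 × 0.2105 = 1.189 mg/L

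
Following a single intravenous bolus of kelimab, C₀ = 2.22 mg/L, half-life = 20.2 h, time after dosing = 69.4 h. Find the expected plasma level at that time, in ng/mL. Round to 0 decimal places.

205 ng/mL

k = ln2 / t½ = 0.693147 / 20.2 = 0.03431 h⁻¹
C = C₀ · e^(−k·t) = 2.220 × e^(−0.03431 × 69.4)
  = 2.220 × 0.09245 = 0.2052 mg/L
Convert: 0.2052 mg/L × 1000 = 205.2 ng/mL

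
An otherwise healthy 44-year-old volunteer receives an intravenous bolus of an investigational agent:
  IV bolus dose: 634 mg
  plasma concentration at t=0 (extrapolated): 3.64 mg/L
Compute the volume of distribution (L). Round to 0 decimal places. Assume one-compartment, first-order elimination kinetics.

174 L

Vd = Dose / C₀ = 634.0 / 3.64 = 174.2 L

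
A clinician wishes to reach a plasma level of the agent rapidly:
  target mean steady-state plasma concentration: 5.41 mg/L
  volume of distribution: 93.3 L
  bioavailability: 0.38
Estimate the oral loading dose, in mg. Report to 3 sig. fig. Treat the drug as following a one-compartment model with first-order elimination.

LD = Css × Vd / F = 5.41 × 93.3 / 0.38 = 1328 mg

1330 mg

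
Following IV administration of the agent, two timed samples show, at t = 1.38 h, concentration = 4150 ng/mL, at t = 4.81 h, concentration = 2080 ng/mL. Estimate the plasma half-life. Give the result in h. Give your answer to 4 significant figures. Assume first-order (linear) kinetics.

3.442 h

k = ln(C₁/C₂) / (t₂ − t₁) = ln(4150/2080) / (4.81 − 1.38)
  = 0.6907 / 3.430 = 0.2014 h⁻¹
t½ = ln2 / k = 0.693147 / 0.2014 = 3.442 h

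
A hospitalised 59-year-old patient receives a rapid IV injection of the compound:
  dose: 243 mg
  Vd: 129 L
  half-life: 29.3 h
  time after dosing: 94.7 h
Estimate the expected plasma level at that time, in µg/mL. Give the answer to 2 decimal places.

C₀ = Dose / Vd = 243.0 / 129 = 1.884 mg/L
k = ln2 / t½ = 0.693147 / 29.3 = 0.02366 h⁻¹
C = C₀ · e^(−k·t) = 1.884 × e^(−0.02366 × 94.7)
  = 1.884 × 0.1064 = 0.2005 mg/L
(0.2005 mg/L = 0.2005 µg/mL)

0.20 µg/mL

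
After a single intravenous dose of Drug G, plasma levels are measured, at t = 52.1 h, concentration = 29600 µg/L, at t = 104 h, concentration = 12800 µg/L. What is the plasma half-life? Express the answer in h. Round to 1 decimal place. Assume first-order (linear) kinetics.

k = ln(C₁/C₂) / (t₂ − t₁) = ln(29600/12800) / (104 − 52.1)
  = 0.8383 / 51.90 = 0.01615 h⁻¹
t½ = ln2 / k = 0.693147 / 0.01615 = 42.92 h

42.9 h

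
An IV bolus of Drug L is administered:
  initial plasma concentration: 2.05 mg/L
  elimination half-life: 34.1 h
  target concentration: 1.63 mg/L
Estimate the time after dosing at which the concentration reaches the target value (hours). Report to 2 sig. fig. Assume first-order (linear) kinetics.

k = ln2 / t½ = 0.693147 / 34.1 = 0.02033 h⁻¹
t = ln(C₀ / C) / k = ln(2.050 / 1.63) / 0.02033
  = ln(1.258) / 0.02033 = 0.2295 / 0.02033 = 11.29 h

11 h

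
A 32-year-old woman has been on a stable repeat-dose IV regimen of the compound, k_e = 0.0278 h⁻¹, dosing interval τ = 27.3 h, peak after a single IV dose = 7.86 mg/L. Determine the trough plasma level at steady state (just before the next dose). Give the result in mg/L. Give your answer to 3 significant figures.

e^(−kτ) = e^(−0.02780 × 27.3) = 0.4682
Accumulation ratio R = 1 / (1 − e^(−kτ)) = 1 / (1 − 0.4682) = 1.880
Steady-state trough = C₀ × R × e^(−kτ) = 7.86 × 1.880 × 0.4682 = 6.918 mg/L

6.92 mg/L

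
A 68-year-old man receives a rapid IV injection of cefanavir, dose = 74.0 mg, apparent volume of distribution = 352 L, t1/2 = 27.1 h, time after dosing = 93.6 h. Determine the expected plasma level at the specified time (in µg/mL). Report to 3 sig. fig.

0.0192 µg/mL

C₀ = Dose / Vd = 74.00 / 352 = 0.2102 mg/L
k = ln2 / t½ = 0.693147 / 27.1 = 0.02558 h⁻¹
C = C₀ · e^(−k·t) = 0.2102 × e^(−0.02558 × 93.6)
  = 0.2102 × 0.09124 = 0.01918 mg/L
(0.01918 mg/L = 0.01918 µg/mL)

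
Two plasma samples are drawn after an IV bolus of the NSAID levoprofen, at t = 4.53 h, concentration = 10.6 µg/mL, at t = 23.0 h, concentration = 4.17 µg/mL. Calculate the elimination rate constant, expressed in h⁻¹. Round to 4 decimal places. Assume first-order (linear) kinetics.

0.0505 h⁻¹

k = ln(C₁/C₂) / (t₂ − t₁) = ln(10.6/4.17) / (23.0 − 4.53)
  = 0.9329 / 18.47 = 0.05051 h⁻¹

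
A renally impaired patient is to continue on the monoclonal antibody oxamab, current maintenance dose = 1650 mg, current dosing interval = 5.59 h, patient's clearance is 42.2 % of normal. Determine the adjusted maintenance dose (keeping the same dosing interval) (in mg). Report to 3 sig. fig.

696 mg

To keep the same average steady-state level, dosing rate must scale with clearance.
CL ratio = 42.2 / 100 = 0.4220
New dose (same interval) = 1650 × 0.4220 = 696.3 mg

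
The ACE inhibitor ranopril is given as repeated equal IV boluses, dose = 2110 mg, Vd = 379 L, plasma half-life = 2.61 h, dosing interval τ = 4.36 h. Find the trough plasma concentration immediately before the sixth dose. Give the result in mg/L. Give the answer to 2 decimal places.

2.54 mg/L

C₀ per dose = Dose / Vd = 2110 / 379 = 5.567 mg/L
k = ln2 / t½ = 0.693147 / 2.61 = 0.2656 h⁻¹
Fraction remaining after one interval: r = e^(−kτ) = e^(−0.2656 × 4.36) = 0.3141
Before dose 6, 5 doses have been given (aged 1τ, 2τ, 3τ, 4τ, 5τ).
C_trough = C₀ × (r + r² + … + r^5) = C₀ × r(1−r^5)/(1−r)
        = 5.567 × 0.3141 × (1 − 0.003057) / (1 − 0.3141) = 2.542 mg/L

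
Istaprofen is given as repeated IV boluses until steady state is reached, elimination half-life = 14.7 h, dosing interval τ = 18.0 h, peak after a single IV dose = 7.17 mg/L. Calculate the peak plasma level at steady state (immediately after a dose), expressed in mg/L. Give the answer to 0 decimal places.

k = ln2 / t½ = 0.693147 / 14.7 = 0.04715 h⁻¹
e^(−kτ) = e^(−0.04715 × 18.0) = 0.4280
Accumulation ratio R = 1 / (1 − e^(−kτ)) = 1 / (1 − 0.4280) = 1.748
Steady-state peak = C₀ × R = 7.17 × 1.748 = 12.53 mg/L

13 mg/L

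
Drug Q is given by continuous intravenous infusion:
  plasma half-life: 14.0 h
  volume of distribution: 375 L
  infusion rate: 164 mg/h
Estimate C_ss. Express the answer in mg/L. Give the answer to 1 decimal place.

8.8 mg/L

k = ln2 / t½ = 0.693147 / 14.0 = 0.04951 h⁻¹
CL = k × Vd = 0.04951 × 375 = 18.57 L/h
At steady state Css = R₀ / CL = 164 / 18.57 = 8.831 mg/L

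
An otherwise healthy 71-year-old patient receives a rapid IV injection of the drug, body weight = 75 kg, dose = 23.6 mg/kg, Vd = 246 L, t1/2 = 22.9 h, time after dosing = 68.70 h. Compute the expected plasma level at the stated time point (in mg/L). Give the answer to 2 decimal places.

Total dose = 23.6 × 75 = 1770 mg
C₀ = Dose / Vd = 1770 / 246 = 7.195 mg/L
k = ln2 / t½ = 0.693147 / 22.9 = 0.03027 h⁻¹
t / t½ = 68.70 / 22.9 = 3 half-lives
C = C₀ × (1/2)^3 = 7.195 × 0.1250 = 0.8994 mg/L

0.90 mg/L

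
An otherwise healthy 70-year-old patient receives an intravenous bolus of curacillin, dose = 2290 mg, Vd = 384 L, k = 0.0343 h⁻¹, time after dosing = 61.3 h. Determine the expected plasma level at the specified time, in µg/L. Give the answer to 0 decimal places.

C₀ = Dose / Vd = 2290 / 384 = 5.964 mg/L
C = C₀ · e^(−k·t) = 5.964 × e^(−0.03430 × 61.3)
  = 5.964 × 0.1221 = 0.7282 mg/L
Convert: 0.7282 mg/L × 1000 = 728.2 µg/L

728 µg/L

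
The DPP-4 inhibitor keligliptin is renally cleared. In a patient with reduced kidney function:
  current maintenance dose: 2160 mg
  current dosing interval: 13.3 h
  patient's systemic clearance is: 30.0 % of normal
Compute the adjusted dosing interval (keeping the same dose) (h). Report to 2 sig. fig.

To keep the same average steady-state level, dosing rate must scale with clearance.
CL ratio = 30.0 / 100 = 0.3000
New interval (same dose) = 13.3 / 0.3000 = 44.33 h

44 h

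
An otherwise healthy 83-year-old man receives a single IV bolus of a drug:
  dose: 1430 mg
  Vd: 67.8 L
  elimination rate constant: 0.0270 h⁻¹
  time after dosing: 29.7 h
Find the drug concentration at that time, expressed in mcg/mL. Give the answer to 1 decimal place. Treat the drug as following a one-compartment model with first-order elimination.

C₀ = Dose / Vd = 1430 / 67.8 = 21.09 mg/L
C = C₀ · e^(−k·t) = 21.09 × e^(−0.02700 × 29.7)
  = 21.09 × 0.4485 = 9.459 mg/L
(9.459 mg/L = 9.459 mcg/mL)

9.5 mcg/mL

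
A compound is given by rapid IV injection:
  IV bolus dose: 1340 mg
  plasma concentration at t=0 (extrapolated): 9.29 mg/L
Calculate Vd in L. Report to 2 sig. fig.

140 L

Vd = Dose / C₀ = 1340 / 9.29 = 144.2 L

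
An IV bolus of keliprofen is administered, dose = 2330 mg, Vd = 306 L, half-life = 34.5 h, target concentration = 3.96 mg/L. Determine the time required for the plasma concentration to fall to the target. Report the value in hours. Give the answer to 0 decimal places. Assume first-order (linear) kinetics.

C₀ = Dose / Vd = 2330 / 306 = 7.614 mg/L
k = ln2 / t½ = 0.693147 / 34.5 = 0.02009 h⁻¹
t = ln(C₀ / C) / k = ln(7.614 / 3.96) / 0.02009
  = ln(1.923) / 0.02009 = 0.6539 / 0.02009 = 32.55 h

33 h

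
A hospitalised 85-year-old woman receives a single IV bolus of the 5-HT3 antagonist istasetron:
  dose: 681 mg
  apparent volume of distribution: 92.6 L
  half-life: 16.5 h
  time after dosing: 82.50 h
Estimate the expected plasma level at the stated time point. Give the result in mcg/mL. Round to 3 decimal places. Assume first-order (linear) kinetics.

0.230 mcg/mL

C₀ = Dose / Vd = 681.0 / 92.6 = 7.354 mg/L
k = ln2 / t½ = 0.693147 / 16.5 = 0.04201 h⁻¹
t / t½ = 82.50 / 16.5 = 5 half-lives
C = C₀ × (1/2)^5 = 7.354 × 0.03125 = 0.2298 mg/L
(0.2298 mg/L = 0.2298 mcg/mL)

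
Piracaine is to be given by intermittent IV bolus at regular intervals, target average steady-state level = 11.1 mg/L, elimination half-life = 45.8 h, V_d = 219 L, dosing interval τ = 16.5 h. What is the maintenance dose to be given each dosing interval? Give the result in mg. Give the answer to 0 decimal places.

607 mg

k = ln2 / t½ = 0.693147 / 45.8 = 0.01513 h⁻¹
CL = k × Vd = 0.01513 × 219 = 3.313 L/h
At steady state, Dose/τ = Css × CL.
Dose = Css × CL × τ = 11.1 × 3.313 × 16.5 = 606.8 mg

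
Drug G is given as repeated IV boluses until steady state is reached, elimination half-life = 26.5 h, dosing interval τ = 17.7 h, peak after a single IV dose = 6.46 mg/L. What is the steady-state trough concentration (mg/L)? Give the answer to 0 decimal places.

k = ln2 / t½ = 0.693147 / 26.5 = 0.02616 h⁻¹
e^(−kτ) = e^(−0.02616 × 17.7) = 0.6294
Accumulation ratio R = 1 / (1 − e^(−kτ)) = 1 / (1 − 0.6294) = 2.698
Steady-state trough = C₀ × R × e^(−kτ) = 6.46 × 2.698 × 0.6294 = 10.97 mg/L

11 mg/L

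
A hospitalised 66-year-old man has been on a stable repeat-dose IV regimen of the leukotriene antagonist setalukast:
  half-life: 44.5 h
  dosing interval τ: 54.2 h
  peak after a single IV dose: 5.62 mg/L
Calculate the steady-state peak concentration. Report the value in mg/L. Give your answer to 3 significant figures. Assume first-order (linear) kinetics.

k = ln2 / t½ = 0.693147 / 44.5 = 0.01558 h⁻¹
e^(−kτ) = e^(−0.01558 × 54.2) = 0.4298
Accumulation ratio R = 1 / (1 − e^(−kτ)) = 1 / (1 − 0.4298) = 1.754
Steady-state peak = C₀ × R = 5.62 × 1.754 = 9.857 mg/L

9.86 mg/L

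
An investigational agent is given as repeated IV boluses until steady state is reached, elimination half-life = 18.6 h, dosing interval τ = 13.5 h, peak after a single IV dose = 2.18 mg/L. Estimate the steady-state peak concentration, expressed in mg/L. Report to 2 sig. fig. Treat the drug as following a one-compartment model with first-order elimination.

k = ln2 / t½ = 0.693147 / 18.6 = 0.03727 h⁻¹
e^(−kτ) = e^(−0.03727 × 13.5) = 0.6046
Accumulation ratio R = 1 / (1 − e^(−kτ)) = 1 / (1 − 0.6046) = 2.529
Steady-state peak = C₀ × R = 2.18 × 2.529 = 5.513 mg/L

5.5 mg/L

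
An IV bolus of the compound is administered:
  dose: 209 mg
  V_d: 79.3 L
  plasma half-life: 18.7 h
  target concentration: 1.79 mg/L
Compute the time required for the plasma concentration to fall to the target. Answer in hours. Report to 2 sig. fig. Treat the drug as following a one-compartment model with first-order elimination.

10 h

C₀ = Dose / Vd = 209.0 / 79.3 = 2.636 mg/L
k = ln2 / t½ = 0.693147 / 18.7 = 0.03707 h⁻¹
t = ln(C₀ / C) / k = ln(2.636 / 1.79) / 0.03707
  = ln(1.473) / 0.03707 = 0.3873 / 0.03707 = 10.45 h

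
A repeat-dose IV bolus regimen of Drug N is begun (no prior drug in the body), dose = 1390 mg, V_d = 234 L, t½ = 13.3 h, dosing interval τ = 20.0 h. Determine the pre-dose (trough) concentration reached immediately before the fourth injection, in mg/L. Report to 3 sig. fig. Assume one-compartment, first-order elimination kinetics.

3.09 mg/L

C₀ per dose = Dose / Vd = 1390 / 234 = 5.940 mg/L
k = ln2 / t½ = 0.693147 / 13.3 = 0.05212 h⁻¹
Fraction remaining after one interval: r = e^(−kτ) = e^(−0.05212 × 20.0) = 0.3526
Before dose 4, 3 doses have been given (aged 1τ, 2τ, 3τ).
C_trough = C₀ × (r + r² + … + r^3) = C₀ × r(1−r^3)/(1−r)
        = 5.940 × 0.3526 × (1 − 0.04384) / (1 − 0.3526) = 3.093 mg/L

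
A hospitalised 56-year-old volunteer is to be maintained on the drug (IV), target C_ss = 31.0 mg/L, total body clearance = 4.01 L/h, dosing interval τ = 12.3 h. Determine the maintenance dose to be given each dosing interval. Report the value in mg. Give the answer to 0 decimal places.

1529 mg

At steady state, Dose/τ = Css × CL.
Dose = Css × CL × τ = 31.0 × 4.010 × 12.3 = 1529 mg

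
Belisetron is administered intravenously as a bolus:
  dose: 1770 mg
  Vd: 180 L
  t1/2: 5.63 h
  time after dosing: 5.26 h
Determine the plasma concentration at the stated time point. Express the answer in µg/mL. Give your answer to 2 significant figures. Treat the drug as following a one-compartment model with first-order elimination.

C₀ = Dose / Vd = 1770 / 180 = 9.833 mg/L
k = ln2 / t½ = 0.693147 / 5.63 = 0.1231 h⁻¹
C = C₀ · e^(−k·t) = 9.833 × e^(−0.1231 × 5.26)
  = 9.833 × 0.5233 = 5.146 mg/L
(5.146 mg/L = 5.146 µg/mL)

5.1 µg/mL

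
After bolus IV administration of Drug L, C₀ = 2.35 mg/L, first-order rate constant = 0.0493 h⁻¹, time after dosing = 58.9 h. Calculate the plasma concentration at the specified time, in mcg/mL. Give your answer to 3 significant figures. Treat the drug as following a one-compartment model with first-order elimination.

C = C₀ · e^(−k·t) = 2.350 × e^(−0.04930 × 58.9)
  = 2.350 × 0.05482 = 0.1288 mg/L
(0.1288 mg/L = 0.1288 mcg/mL)

0.129 mcg/mL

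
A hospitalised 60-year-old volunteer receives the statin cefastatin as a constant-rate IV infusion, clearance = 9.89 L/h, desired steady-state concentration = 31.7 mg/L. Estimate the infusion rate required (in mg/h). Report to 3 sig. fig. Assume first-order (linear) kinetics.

At steady state, infusion rate R₀ = Css × CL = 31.7 × 9.890 = 313.5 mg/h

314 mg/h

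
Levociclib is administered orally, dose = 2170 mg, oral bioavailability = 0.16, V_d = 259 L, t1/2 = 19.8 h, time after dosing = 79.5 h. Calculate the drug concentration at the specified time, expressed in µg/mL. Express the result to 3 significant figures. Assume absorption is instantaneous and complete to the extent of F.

Amount reaching circulation = F × Dose = 0.16 × 2170 = 347.2 mg
C₀ = F·Dose / Vd = 347.2 / 259 = 1.341 mg/L
k = ln2 / t½ = 0.693147 / 19.8 = 0.03501 h⁻¹
C = C₀ · e^(−k·t) = 1.341 × e^(−0.03501 × 79.5)
  = 1.341 × 0.06183 = 0.08291 mg/L
(0.08291 mg/L = 0.08291 µg/mL)

0.0829 µg/mL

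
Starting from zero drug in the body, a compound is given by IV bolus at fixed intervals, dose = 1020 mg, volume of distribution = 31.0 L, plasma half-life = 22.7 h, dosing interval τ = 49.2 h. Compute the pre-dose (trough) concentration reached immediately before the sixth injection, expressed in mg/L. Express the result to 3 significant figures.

C₀ per dose = Dose / Vd = 1020 / 31.0 = 32.90 mg/L
k = ln2 / t½ = 0.693147 / 22.7 = 0.03054 h⁻¹
Fraction remaining after one interval: r = e^(−kτ) = e^(−0.03054 × 49.2) = 0.2226
Before dose 6, 5 doses have been given (aged 1τ, 2τ, 3τ, 4τ, 5τ).
C_trough = C₀ × (r + r² + … + r^5) = C₀ × r(1−r^5)/(1−r)
        = 32.90 × 0.2226 × (1 − 0.0005465) / (1 − 0.2226) = 9.415 mg/L

9.42 mg/L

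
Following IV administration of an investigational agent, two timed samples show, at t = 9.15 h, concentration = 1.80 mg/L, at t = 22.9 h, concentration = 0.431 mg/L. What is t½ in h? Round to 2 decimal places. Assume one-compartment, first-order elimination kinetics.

6.67 h

k = ln(C₁/C₂) / (t₂ − t₁) = ln(1.80/0.431) / (22.9 − 9.15)
  = 1.429 / 13.75 = 0.1039 h⁻¹
t½ = ln2 / k = 0.693147 / 0.1039 = 6.671 h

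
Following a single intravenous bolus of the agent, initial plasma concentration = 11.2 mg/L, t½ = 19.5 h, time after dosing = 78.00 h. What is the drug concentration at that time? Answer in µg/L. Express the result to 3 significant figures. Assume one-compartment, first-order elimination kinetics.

k = ln2 / t½ = 0.693147 / 19.5 = 0.03555 h⁻¹
t / t½ = 78.00 / 19.5 = 4 half-lives
C = C₀ × (1/2)^4 = 11.20 × 0.06250 = 0.7000 mg/L
Convert: 0.7000 mg/L × 1000 = 700.0 µg/L

700 µg/L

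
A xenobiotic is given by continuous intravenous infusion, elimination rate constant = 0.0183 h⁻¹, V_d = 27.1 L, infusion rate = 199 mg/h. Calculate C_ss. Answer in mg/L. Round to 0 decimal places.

401 mg/L

CL = k × Vd = 0.01830 × 27.1 = 0.4959 L/h
At steady state Css = R₀ / CL = 199 / 0.4959 = 401.3 mg/L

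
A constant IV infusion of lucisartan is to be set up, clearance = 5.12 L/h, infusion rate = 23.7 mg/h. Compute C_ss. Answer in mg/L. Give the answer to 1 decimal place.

4.6 mg/L

At steady state Css = R₀ / CL = 23.7 / 5.120 = 4.629 mg/L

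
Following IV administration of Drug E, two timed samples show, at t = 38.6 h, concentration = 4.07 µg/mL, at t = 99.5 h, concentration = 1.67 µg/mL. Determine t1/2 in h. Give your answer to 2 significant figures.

k = ln(C₁/C₂) / (t₂ − t₁) = ln(4.07/1.67) / (99.5 − 38.6)
  = 0.8908 / 60.90 = 0.01463 h⁻¹
t½ = ln2 / k = 0.693147 / 0.01463 = 47.38 h

47 h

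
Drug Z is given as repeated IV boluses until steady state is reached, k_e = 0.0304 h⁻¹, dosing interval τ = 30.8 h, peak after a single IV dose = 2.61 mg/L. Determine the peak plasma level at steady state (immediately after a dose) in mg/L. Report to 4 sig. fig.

e^(−kτ) = e^(−0.03040 × 30.8) = 0.3921
Accumulation ratio R = 1 / (1 − e^(−kτ)) = 1 / (1 − 0.3921) = 1.645
Steady-state peak = C₀ × R = 2.61 × 1.645 = 4.293 mg/L

4.293 mg/L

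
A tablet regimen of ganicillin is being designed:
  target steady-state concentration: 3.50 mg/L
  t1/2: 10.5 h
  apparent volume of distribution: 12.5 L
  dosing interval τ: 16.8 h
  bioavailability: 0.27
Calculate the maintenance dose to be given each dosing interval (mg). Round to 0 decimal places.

k = ln2 / t½ = 0.693147 / 10.5 = 0.06601 h⁻¹
CL = k × Vd = 0.06601 × 12.5 = 0.8251 L/h
At steady state, F × (Dose/τ) = Css × CL.
Dose = Css × CL × τ / F = 3.50 × 0.8251 × 16.8 / 0.27 = 179.7 mg

180 mg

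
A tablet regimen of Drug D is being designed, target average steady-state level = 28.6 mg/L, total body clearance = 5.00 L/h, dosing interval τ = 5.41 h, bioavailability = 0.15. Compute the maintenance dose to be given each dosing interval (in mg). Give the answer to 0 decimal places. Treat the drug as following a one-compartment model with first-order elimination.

5158 mg

At steady state, F × (Dose/τ) = Css × CL.
Dose = Css × CL × τ / F = 28.6 × 5.000 × 5.41 / 0.15 = 5158 mg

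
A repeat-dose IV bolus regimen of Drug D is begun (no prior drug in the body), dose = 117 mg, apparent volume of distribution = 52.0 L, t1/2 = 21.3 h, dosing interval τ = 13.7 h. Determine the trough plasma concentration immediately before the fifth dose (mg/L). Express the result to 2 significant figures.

C₀ per dose = Dose / Vd = 117 / 52.0 = 2.250 mg/L
k = ln2 / t½ = 0.693147 / 21.3 = 0.03254 h⁻¹
Fraction remaining after one interval: r = e^(−kτ) = e^(−0.03254 × 13.7) = 0.6403
Before dose 5, 4 doses have been given (aged 1τ, 2τ, 3τ, 4τ).
C_trough = C₀ × (r + r² + … + r^4) = C₀ × r(1−r^4)/(1−r)
        = 2.250 × 0.6403 × (1 − 0.1681) / (1 − 0.6403) = 3.332 mg/L

3.3 mg/L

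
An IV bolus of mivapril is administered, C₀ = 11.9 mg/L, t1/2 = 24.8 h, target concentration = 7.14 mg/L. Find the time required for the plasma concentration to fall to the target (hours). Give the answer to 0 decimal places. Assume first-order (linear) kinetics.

k = ln2 / t½ = 0.693147 / 24.8 = 0.02795 h⁻¹
t = ln(C₀ / C) / k = ln(11.90 / 7.14) / 0.02795
  = ln(1.667) / 0.02795 = 0.5110 / 0.02795 = 18.28 h

18 h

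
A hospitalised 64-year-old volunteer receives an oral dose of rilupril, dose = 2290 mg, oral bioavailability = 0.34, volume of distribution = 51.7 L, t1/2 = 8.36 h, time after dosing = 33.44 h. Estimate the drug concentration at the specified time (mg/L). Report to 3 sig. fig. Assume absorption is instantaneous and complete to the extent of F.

0.941 mg/L

Amount reaching circulation = F × Dose = 0.34 × 2290 = 778.6 mg
C₀ = F·Dose / Vd = 778.6 / 51.7 = 15.06 mg/L
k = ln2 / t½ = 0.693147 / 8.36 = 0.08291 h⁻¹
t / t½ = 33.44 / 8.36 = 4 half-lives
C = C₀ × (1/2)^4 = 15.06 × 0.06250 = 0.9413 mg/L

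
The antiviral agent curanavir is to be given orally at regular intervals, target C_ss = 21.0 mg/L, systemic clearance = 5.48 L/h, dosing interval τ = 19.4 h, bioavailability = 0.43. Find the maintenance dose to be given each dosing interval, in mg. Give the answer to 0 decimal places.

At steady state, F × (Dose/τ) = Css × CL.
Dose = Css × CL × τ / F = 21.0 × 5.480 × 19.4 / 0.43 = 5192 mg

5192 mg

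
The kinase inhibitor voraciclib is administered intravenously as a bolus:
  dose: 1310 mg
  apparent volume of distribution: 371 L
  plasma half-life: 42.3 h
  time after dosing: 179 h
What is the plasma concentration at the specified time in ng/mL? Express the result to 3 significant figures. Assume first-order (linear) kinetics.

C₀ = Dose / Vd = 1310 / 371 = 3.531 mg/L
k = ln2 / t½ = 0.693147 / 42.3 = 0.01639 h⁻¹
C = C₀ · e^(−k·t) = 3.531 × e^(−0.01639 × 179)
  = 3.531 × 0.05319 = 0.1878 mg/L
Convert: 0.1878 mg/L × 1000 = 187.8 ng/mL

188 ng/mL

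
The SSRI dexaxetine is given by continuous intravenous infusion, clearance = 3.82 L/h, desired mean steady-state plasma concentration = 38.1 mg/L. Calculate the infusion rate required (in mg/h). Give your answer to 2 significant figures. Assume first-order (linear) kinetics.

150 mg/h

At steady state, infusion rate R₀ = Css × CL = 38.1 × 3.820 = 145.5 mg/h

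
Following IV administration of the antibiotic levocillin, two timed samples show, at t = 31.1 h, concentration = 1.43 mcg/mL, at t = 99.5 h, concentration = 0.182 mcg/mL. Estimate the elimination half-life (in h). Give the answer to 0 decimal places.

23 h

k = ln(C₁/C₂) / (t₂ − t₁) = ln(1.43/0.182) / (99.5 − 31.1)
  = 2.061 / 68.40 = 0.03013 h⁻¹
t½ = ln2 / k = 0.693147 / 0.03013 = 23.01 h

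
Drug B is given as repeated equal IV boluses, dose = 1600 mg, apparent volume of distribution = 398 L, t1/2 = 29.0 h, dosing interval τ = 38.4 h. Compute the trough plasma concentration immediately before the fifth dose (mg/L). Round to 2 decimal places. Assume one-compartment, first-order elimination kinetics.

2.61 mg/L

C₀ per dose = Dose / Vd = 1600 / 398 = 4.020 mg/L
k = ln2 / t½ = 0.693147 / 29.0 = 0.02390 h⁻¹
Fraction remaining after one interval: r = e^(−kτ) = e^(−0.02390 × 38.4) = 0.3994
Before dose 5, 4 doses have been given (aged 1τ, 2τ, 3τ, 4τ).
C_trough = C₀ × (r + r² + … + r^4) = C₀ × r(1−r^4)/(1−r)
        = 4.020 × 0.3994 × (1 − 0.02545) / (1 − 0.3994) = 2.605 mg/L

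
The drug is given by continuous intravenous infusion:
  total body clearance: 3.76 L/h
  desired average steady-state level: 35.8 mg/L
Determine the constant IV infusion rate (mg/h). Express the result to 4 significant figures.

At steady state, infusion rate R₀ = Css × CL = 35.8 × 3.760 = 134.6 mg/h

134.6 mg/h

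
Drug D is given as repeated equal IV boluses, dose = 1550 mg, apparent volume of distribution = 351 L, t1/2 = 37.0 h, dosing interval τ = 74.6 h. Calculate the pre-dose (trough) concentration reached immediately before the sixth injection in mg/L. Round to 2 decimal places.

C₀ per dose = Dose / Vd = 1550 / 351 = 4.416 mg/L
k = ln2 / t½ = 0.693147 / 37.0 = 0.01873 h⁻¹
Fraction remaining after one interval: r = e^(−kτ) = e^(−0.01873 × 74.6) = 0.2473
Before dose 6, 5 doses have been given (aged 1τ, 2τ, 3τ, 4τ, 5τ).
C_trough = C₀ × (r + r² + … + r^5) = C₀ × r(1−r^5)/(1−r)
        = 4.416 × 0.2473 × (1 − 0.0009250) / (1 − 0.2473) = 1.450 mg/L

1.45 mg/L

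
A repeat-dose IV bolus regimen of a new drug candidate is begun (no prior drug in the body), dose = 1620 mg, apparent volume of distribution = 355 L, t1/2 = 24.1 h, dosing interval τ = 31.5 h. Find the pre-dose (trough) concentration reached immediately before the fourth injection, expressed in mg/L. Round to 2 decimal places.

2.89 mg/L

C₀ per dose = Dose / Vd = 1620 / 355 = 4.563 mg/L
k = ln2 / t½ = 0.693147 / 24.1 = 0.02876 h⁻¹
Fraction remaining after one interval: r = e^(−kτ) = e^(−0.02876 × 31.5) = 0.4042
Before dose 4, 3 doses have been given (aged 1τ, 2τ, 3τ).
C_trough = C₀ × (r + r² + … + r^3) = C₀ × r(1−r^3)/(1−r)
        = 4.563 × 0.4042 × (1 − 0.06604) / (1 − 0.4042) = 2.891 mg/L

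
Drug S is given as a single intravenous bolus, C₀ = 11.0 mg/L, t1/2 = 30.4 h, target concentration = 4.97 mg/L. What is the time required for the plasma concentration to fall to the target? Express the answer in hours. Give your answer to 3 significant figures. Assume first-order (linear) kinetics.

34.8 h

k = ln2 / t½ = 0.693147 / 30.4 = 0.02280 h⁻¹
t = ln(C₀ / C) / k = ln(11.00 / 4.97) / 0.02280
  = ln(2.213) / 0.02280 = 0.7943 / 0.02280 = 34.84 h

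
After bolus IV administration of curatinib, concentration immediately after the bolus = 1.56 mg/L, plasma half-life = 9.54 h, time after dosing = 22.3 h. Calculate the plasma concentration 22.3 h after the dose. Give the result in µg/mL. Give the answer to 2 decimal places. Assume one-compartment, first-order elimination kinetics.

k = ln2 / t½ = 0.693147 / 9.54 = 0.07266 h⁻¹
C = C₀ · e^(−k·t) = 1.560 × e^(−0.07266 × 22.3)
  = 1.560 × 0.1978 = 0.3086 mg/L
(0.3086 mg/L = 0.3086 µg/mL)

0.31 µg/mL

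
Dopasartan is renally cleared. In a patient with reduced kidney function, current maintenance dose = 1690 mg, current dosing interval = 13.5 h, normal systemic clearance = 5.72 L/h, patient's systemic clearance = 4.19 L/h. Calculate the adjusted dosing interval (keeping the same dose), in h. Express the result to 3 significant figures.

18.4 h

To keep the same average steady-state level, dosing rate must scale with clearance.
CL ratio = 4.19 / 5.72 = 0.7325
New interval (same dose) = 13.5 / 0.7325 = 18.43 h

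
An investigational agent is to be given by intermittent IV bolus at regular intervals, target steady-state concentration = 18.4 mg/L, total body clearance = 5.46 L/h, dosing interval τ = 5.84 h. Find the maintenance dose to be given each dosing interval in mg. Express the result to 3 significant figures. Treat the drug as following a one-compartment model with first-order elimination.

At steady state, Dose/τ = Css × CL.
Dose = Css × CL × τ = 18.4 × 5.460 × 5.84 = 586.7 mg

587 mg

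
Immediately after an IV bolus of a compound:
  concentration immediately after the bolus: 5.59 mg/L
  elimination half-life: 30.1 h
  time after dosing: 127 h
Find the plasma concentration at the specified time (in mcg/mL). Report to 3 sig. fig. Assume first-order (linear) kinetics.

k = ln2 / t½ = 0.693147 / 30.1 = 0.02303 h⁻¹
C = C₀ · e^(−k·t) = 5.590 × e^(−0.02303 × 127)
  = 5.590 × 0.05367 = 0.3000 mg/L
(0.3000 mg/L = 0.3000 mcg/mL)

0.300 mcg/mL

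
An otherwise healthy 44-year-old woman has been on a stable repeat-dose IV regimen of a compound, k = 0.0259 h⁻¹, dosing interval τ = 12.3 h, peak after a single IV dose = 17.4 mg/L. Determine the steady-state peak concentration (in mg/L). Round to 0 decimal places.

e^(−kτ) = e^(−0.02590 × 12.3) = 0.7272
Accumulation ratio R = 1 / (1 − e^(−kτ)) = 1 / (1 − 0.7272) = 3.666
Steady-state peak = C₀ × R = 17.4 × 3.666 = 63.79 mg/L

64 mg/L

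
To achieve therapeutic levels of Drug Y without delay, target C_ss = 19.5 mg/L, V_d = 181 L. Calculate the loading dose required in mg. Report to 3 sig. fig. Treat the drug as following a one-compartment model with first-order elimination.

3530 mg

LD = Css × Vd = 19.5 × 181 = 3530 mg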